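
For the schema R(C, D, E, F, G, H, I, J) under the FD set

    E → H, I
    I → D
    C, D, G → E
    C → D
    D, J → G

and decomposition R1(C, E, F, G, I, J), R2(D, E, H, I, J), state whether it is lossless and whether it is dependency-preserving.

Lossless test: (E, I, J)⁺ = {D, E, G, H, I, J}, which contains all of one fragment — lossless.
Dependency preservation: the restricted closure of {C} across the fragments never reaches {D}, so C → D cannot be enforced without a join — not preserved.

lossless but not dependency-preserving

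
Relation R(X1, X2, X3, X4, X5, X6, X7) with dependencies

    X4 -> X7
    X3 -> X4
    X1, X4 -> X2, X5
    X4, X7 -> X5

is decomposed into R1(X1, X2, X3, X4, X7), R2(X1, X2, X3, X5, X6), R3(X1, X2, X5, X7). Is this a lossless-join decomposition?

Chase test. Columns are X1, X2, X3, X4, X5, X6, X7; row i has aⱼ where attribute j ∈ Ri, else bᵢⱼ.
Initial tableau (one row per fragment):
  row 1: a1 a2 a3 a4 b15 b16 a7
  row 2: a1 a2 a3 b24 a5 a6 b27
  row 3: a1 a2 b33 b34 a5 b36 a7
Rows 1 and 2 agree on X3; apply X3→X4 and equate their X4 entries.
Rows 1 and 2 agree on X1, X4; apply X1, X4→X2, X5 and equate their X2, X5 entries.
Rows 1 and 2 agree on X4; apply X4→X7 and equate their X7 entries.
Row 2 is now all distinguished symbols — the join is lossless.

Yes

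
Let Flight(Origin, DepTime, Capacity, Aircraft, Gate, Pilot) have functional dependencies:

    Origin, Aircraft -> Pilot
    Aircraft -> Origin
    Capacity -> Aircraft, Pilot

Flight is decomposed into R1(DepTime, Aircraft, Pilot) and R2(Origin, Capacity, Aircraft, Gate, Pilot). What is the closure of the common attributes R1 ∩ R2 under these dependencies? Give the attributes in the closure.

R1 ∩ R2 = {Aircraft, Pilot}.
Aircraft → Origin applies, adding Origin
Closure: {Origin, Aircraft, Pilot}.

Origin, Aircraft, Pilot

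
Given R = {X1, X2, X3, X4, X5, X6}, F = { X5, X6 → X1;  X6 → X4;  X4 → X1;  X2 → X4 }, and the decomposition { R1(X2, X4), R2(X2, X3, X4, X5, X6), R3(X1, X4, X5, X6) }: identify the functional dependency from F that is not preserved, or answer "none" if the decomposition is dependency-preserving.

X5, X6 → X1 lies within R3.
X6 → X4 lies within R2.
X4 → X1 lies within R3.
X2 → X4 lies within R1.
Every dependency is enforceable on the fragments, so the decomposition is dependency-preserving.

none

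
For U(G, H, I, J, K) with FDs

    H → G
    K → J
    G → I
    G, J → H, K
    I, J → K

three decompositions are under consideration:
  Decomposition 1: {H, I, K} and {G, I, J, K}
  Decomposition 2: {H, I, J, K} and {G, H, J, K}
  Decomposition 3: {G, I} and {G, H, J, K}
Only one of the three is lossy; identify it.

Decomposition 1: common = {I, K}, closure = {I, J, K} → lossy.
Decomposition 2: common = {H, J, K}, closure = {G, H, I, J, K} → lossless.
Decomposition 3: common = {G}, closure = {G, I} → lossless.

Decomposition 1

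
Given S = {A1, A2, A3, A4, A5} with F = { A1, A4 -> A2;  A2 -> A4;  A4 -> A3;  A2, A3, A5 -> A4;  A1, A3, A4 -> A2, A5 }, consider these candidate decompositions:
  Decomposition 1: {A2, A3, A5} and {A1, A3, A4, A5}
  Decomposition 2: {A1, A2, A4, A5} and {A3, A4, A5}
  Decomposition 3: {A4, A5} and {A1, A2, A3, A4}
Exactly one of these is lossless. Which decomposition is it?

Decomposition 1: common = {A3, A5}, closure = {A3, A5} → lossy.
Decomposition 2: common = {A4, A5}, closure = {A3, A4, A5} → lossless.
Decomposition 3: common = {A4}, closure = {A3, A4} → lossy.

Decomposition 2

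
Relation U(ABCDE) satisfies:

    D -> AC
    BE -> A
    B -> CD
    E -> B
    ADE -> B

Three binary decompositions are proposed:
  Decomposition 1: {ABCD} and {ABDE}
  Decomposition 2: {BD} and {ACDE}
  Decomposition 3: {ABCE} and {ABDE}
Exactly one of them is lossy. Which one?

Decomposition 1: common = {ABD}, closure = {ABCD} → lossless.
Decomposition 2: common = {D}, closure = {ACD} → lossy.
Decomposition 3: common = {ABE}, closure = {ABCDE} → lossless.

Decomposition 2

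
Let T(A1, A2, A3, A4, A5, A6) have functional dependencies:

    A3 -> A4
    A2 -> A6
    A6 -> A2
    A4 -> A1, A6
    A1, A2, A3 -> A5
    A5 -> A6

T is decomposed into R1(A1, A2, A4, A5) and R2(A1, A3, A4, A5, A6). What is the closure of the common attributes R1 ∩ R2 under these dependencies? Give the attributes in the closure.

R1 ∩ R2 = {A1, A4, A5}.
A4 → A1, A6 applies, adding A6
A6 → A2 applies, adding A2
Closure: {A1, A2, A4, A5, A6}.

A1, A2, A4, A5, A6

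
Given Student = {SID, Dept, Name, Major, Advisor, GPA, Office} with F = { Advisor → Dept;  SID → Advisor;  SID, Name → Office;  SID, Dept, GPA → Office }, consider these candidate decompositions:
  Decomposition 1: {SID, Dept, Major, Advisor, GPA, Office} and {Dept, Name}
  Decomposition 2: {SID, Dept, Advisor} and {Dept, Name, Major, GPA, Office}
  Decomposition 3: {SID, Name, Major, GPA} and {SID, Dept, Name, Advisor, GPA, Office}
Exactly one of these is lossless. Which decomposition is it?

Decomposition 3

Decomposition 1: common = {Dept}, closure = {Dept} → lossy.
Decomposition 2: common = {Dept}, closure = {Dept} → lossy.
Decomposition 3: common = {SID, Name, GPA}, closure = {SID, Dept, Name, Advisor, GPA, Office} → lossless.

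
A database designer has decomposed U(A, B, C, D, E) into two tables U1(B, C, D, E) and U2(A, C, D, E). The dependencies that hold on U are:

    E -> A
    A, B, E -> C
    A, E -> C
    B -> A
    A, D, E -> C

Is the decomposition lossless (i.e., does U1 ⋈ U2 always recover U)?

Common attributes: U1 ∩ U2 = {C, D, E}.
Closure of {C, D, E}: E → A applies, adding A. So (C, D, E)⁺ = {A, C, D, E}.
This closure contains every attribute of U2, so U1 ∩ U2 → U2. The join is lossless.

Yes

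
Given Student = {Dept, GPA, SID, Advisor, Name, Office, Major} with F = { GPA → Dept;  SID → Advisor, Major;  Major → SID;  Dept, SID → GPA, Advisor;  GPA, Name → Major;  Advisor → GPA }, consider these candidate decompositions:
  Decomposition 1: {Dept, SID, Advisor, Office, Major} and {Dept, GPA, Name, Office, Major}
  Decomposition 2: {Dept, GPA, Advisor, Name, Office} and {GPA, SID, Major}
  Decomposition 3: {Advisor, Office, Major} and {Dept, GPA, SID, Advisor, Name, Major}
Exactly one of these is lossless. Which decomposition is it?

Decomposition 1: common = {Dept, Office, Major}, closure = {Dept, GPA, SID, Advisor, Office, Major} → lossless.
Decomposition 2: common = {GPA}, closure = {Dept, GPA} → lossy.
Decomposition 3: common = {Advisor, Major}, closure = {Dept, GPA, SID, Advisor, Major} → lossy.

Decomposition 1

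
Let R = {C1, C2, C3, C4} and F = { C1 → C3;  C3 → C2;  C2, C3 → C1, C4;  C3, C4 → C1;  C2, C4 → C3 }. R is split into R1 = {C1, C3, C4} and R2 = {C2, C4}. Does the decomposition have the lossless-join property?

No

Common attributes: R1 ∩ R2 = {C4}.
No dependency enlarges {C4}, so (C4)⁺ = {C4}.
The closure contains neither all of R1 = {C1, C3, C4} nor all of R2 = {C2, C4}, so the common attributes are not a superkey of either fragment. The join is lossy.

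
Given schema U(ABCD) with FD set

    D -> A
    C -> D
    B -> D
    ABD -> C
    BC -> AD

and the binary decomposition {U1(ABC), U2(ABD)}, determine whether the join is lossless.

Yes

Common attributes: U1 ∩ U2 = {AB}.
Closure of {AB}: B → D applies, adding D; ABD → C applies, adding C. So (AB)⁺ = {ABCD}.
This closure contains every attribute of U1, so U1 ∩ U2 → U1. The join is lossless.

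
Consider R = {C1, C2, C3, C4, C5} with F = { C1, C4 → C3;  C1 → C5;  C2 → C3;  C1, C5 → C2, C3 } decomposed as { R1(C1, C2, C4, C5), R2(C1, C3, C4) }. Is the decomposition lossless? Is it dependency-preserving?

Lossless test: (C1, C4)⁺ = {C1, C2, C3, C4, C5}, which contains all of one fragment — lossless.
Dependency preservation: the restricted closure of {C2} across the fragments never reaches {C3}, so C2 → C3 cannot be enforced without a join — not preserved.

lossless but not dependency-preserving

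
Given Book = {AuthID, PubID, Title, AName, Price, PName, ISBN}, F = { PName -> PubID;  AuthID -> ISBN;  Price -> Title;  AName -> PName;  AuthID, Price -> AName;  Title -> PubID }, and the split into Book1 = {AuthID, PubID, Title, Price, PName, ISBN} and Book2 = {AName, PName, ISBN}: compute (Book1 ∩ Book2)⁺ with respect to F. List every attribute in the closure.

PubID, PName, ISBN

Book1 ∩ Book2 = {PName, ISBN}.
PName → PubID applies, adding PubID
Closure: {PubID, PName, ISBN}.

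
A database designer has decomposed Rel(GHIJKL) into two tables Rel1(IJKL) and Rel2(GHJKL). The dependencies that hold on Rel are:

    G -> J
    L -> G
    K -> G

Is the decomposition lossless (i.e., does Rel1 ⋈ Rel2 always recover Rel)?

No

Common attributes: Rel1 ∩ Rel2 = {JKL}.
Closure of {JKL}: L → G applies, adding G. So (JKL)⁺ = {GJKL}.
The closure contains neither all of Rel1 = {IJKL} nor all of Rel2 = {GHJKL}, so the common attributes are not a superkey of either fragment. The join is lossy.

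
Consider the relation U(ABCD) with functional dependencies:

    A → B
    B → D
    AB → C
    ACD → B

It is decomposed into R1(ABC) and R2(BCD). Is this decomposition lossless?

Common attributes: R1 ∩ R2 = {BC}.
Closure of {BC}: B → D applies, adding D. So (BC)⁺ = {BCD}.
This closure contains every attribute of R2, so R1 ∩ R2 → R2. The join is lossless.

Yes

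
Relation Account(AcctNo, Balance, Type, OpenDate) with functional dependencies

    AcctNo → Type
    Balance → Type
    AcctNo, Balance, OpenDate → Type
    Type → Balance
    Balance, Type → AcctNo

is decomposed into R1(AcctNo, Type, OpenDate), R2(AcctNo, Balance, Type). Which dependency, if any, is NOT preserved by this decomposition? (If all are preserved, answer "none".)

AcctNo → Type lies within R1.
Balance → Type lies within R2.
AcctNo, Balance, OpenDate → Type: restricted closure across fragments reaches Type.
Type → Balance lies within R2.
Balance, Type → AcctNo lies within R2.
Every dependency is enforceable on the fragments, so the decomposition is dependency-preserving.

none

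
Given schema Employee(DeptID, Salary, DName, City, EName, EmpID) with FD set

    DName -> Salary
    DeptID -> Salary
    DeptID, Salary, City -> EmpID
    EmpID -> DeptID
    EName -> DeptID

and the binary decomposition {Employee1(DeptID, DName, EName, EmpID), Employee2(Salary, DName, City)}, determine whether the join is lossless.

Common attributes: Employee1 ∩ Employee2 = {DName}.
Closure of {DName}: DName → Salary applies, adding Salary. So (DName)⁺ = {Salary, DName}.
The closure contains neither all of Employee1 = {DeptID, DName, EName, EmpID} nor all of Employee2 = {Salary, DName, City}, so the common attributes are not a superkey of either fragment. The join is lossy.

No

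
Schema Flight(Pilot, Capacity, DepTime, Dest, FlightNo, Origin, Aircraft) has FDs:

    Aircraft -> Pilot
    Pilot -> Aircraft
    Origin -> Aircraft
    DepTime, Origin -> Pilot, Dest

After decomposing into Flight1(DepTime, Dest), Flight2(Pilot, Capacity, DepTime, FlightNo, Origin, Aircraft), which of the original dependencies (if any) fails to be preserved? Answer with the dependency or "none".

Check DepTime, Origin → Pilot, Dest: no single fragment contains all of {Pilot, DepTime, Dest, Origin}, and the restricted closure of {DepTime, Origin} across the fragments never reaches {Pilot, Dest}.
Aircraft → Pilot is preserved.
Pilot → Aircraft is preserved.
Origin → Aircraft is preserved.

DepTime, Origin -> Pilot, Dest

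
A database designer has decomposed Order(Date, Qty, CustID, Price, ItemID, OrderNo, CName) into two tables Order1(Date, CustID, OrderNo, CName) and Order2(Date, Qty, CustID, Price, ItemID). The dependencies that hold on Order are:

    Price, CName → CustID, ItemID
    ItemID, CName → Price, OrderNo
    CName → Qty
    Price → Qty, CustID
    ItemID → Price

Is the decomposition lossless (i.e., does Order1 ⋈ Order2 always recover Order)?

Common attributes: Order1 ∩ Order2 = {Date, CustID}.
No dependency enlarges {Date, CustID}, so (Date, CustID)⁺ = {Date, CustID}.
The closure contains neither all of Order1 = {Date, CustID, OrderNo, CName} nor all of Order2 = {Date, Qty, CustID, Price, ItemID}, so the common attributes are not a superkey of either fragment. The join is lossy.

No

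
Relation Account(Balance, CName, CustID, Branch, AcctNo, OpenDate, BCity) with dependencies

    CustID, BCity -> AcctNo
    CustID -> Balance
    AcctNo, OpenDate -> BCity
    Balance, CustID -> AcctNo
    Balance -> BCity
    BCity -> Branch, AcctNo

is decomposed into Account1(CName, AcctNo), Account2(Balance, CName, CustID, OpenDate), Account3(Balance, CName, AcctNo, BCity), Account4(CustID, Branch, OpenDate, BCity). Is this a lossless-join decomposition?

Chase test. Columns are Balance, CName, CustID, Branch, AcctNo, OpenDate, BCity; row i has aⱼ where attribute j ∈ Accounti, else bᵢⱼ.
Initial tableau (one row per fragment):
  row 1: b11 a2 b13 b14 a5 b16 b17
  row 2: a1 a2 a3 b24 b25 a6 b27
  row 3: a1 a2 b33 b34 a5 b36 a7
  row 4: b41 b42 a3 a4 b45 a6 a7
Rows 2 and 4 agree on CustID; apply CustID→Balance and equate their Balance entries.
Rows 2 and 4 agree on Balance, CustID; apply Balance, CustID→AcctNo and equate their AcctNo entries.
Rows 2 and 3 agree on Balance; apply Balance→BCity and equate their BCity entries.
Rows 2 and 3 agree on BCity; apply BCity→Branch, AcctNo and equate their Branch, AcctNo entries.
Rows 2 and 4 agree on BCity; apply BCity→Branch, AcctNo and equate their Branch, AcctNo entries.
Row 2 is now all distinguished symbols — the join is lossless.

Yes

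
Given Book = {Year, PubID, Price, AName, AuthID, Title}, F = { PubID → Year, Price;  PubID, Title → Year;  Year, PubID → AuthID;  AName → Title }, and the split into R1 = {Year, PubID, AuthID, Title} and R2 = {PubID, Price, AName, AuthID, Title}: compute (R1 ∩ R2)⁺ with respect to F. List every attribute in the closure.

Year, PubID, Price, AuthID, Title

R1 ∩ R2 = {PubID, AuthID, Title}.
PubID → Year, Price applies, adding Year, Price
Closure: {Year, PubID, Price, AuthID, Title}.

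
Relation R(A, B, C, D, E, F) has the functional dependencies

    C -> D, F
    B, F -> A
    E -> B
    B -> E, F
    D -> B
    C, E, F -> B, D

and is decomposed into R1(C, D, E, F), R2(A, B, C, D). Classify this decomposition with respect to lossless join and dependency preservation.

lossless but not dependency-preserving

Lossless test: (C, D)⁺ = {A, B, C, D, E, F}, which contains all of one fragment — lossless.
Dependency preservation: the restricted closure of {E} across the fragments never reaches {B}, so E → B cannot be enforced without a join — not preserved.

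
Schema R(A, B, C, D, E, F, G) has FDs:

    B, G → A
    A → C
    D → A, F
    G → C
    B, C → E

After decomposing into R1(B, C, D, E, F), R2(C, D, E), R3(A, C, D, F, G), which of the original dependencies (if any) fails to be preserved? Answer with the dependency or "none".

Check B, G → A: no single fragment contains all of {A, B, G}, and the restricted closure of {B, G} across the fragments never reaches {A}.
A → C is preserved.
D → A, F is preserved.
G → C is preserved.
B, C → E is preserved.

B, G → A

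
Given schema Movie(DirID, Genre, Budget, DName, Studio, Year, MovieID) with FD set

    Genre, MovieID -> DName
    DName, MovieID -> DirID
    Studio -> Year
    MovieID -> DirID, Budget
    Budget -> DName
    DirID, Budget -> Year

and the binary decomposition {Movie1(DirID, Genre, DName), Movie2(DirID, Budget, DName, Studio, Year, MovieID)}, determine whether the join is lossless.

Common attributes: Movie1 ∩ Movie2 = {DirID, DName}.
No dependency enlarges {DirID, DName}, so (DirID, DName)⁺ = {DirID, DName}.
The closure contains neither all of Movie1 = {DirID, Genre, DName} nor all of Movie2 = {DirID, Budget, DName, Studio, Year, MovieID}, so the common attributes are not a superkey of either fragment. The join is lossy.

No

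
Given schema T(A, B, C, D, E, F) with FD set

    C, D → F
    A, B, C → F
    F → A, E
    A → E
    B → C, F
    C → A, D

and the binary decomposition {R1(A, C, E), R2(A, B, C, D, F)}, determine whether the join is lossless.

Yes

Common attributes: R1 ∩ R2 = {A, C}.
Closure of {A, C}: A → E applies, adding E; C → A, D applies, adding D; C, D → F applies, adding F. So (A, C)⁺ = {A, C, D, E, F}.
This closure contains every attribute of R1, so R1 ∩ R2 → R1. The join is lossless.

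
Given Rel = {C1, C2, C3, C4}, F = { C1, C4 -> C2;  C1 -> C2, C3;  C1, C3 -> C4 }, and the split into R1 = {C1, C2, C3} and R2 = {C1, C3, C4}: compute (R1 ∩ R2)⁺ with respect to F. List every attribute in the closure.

R1 ∩ R2 = {C1, C3}.
C1 → C2, C3 applies, adding C2
C1, C3 → C4 applies, adding C4
Closure: {C1, C2, C3, C4}.

C1, C2, C3, C4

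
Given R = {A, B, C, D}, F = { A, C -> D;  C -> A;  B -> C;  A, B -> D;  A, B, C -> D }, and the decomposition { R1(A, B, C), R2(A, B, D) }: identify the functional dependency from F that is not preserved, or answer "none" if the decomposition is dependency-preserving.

Check A, C → D: no single fragment contains all of {A, C, D}, and the restricted closure of {A, C} across the fragments never reaches {D}.
C → A is preserved.
B → C is preserved.
A, B → D is preserved.
A, B, C → D is preserved.

A, C -> D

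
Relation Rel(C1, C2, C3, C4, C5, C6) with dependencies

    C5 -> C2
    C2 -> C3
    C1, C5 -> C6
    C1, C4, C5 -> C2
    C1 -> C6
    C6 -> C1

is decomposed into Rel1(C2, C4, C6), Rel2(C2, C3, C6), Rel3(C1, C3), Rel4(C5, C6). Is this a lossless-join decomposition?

No

Chase test. Columns are C1, C2, C3, C4, C5, C6; row i has aⱼ where attribute j ∈ Reli, else bᵢⱼ.
Initial tableau (one row per fragment):
  row 1: b11 a2 b13 a4 b15 a6
  row 2: b21 a2 a3 b24 b25 a6
  row 3: a1 b32 a3 b34 b35 b36
  row 4: b41 b42 b43 b44 a5 a6
Rows 1 and 2 agree on C2; apply C2→C3 and equate their C3 entries.
Rows 1 and 2 agree on C6; apply C6→C1 and equate their C1 entries.
Rows 1 and 4 agree on C6; apply C6→C1 and equate their C1 entries.
No row becomes fully distinguished — the join is lossy.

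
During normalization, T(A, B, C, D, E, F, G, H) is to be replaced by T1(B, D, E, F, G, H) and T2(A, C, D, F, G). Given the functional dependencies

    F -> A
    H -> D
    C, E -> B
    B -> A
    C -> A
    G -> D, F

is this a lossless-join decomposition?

No

Common attributes: T1 ∩ T2 = {D, F, G}.
Closure of {D, F, G}: F → A applies, adding A. So (D, F, G)⁺ = {A, D, F, G}.
The closure contains neither all of T1 = {B, D, E, F, G, H} nor all of T2 = {A, C, D, F, G}, so the common attributes are not a superkey of either fragment. The join is lossy.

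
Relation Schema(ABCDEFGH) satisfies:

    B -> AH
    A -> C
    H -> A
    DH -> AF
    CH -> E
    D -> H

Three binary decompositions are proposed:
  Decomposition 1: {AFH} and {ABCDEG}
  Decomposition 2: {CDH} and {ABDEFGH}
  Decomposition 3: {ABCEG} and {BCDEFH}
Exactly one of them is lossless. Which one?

Decomposition 2

Decomposition 1: common = {A}, closure = {AC} → lossy.
Decomposition 2: common = {DH}, closure = {ACDEFH} → lossless.
Decomposition 3: common = {BCE}, closure = {ABCEH} → lossy.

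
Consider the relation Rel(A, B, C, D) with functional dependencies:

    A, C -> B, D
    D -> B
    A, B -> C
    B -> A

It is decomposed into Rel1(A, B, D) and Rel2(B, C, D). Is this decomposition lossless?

Yes

Common attributes: Rel1 ∩ Rel2 = {B, D}.
Closure of {B, D}: B → A applies, adding A; A, B → C applies, adding C. So (B, D)⁺ = {A, B, C, D}.
This closure contains every attribute of Rel1, so Rel1 ∩ Rel2 → Rel1. The join is lossless.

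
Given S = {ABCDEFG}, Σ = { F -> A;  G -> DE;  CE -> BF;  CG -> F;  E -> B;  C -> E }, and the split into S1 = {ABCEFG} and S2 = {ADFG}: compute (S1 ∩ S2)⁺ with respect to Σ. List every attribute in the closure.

ABDEFG

S1 ∩ S2 = {AFG}.
G → DE applies, adding DE
E → B applies, adding B
Closure: {ABDEFG}.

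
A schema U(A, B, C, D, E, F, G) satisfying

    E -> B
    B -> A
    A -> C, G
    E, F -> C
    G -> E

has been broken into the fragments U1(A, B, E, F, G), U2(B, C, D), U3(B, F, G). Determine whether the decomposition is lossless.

Chase test. Columns are A, B, C, D, E, F, G; row i has aⱼ where attribute j ∈ Ui, else bᵢⱼ.
Initial tableau (one row per fragment):
  row 1: a1 a2 b13 b14 a5 a6 a7
  row 2: b21 a2 a3 a4 b25 b26 b27
  row 3: b31 a2 b33 b34 b35 a6 a7
Rows 1 and 2 agree on B; apply B→A and equate their A entries.
Rows 1 and 3 agree on B; apply B→A and equate their A entries.
Rows 1 and 2 agree on A; apply A→C, G and equate their C, G entries.
Rows 1 and 3 agree on A; apply A→C, G and equate their C, G entries.
Rows 1 and 2 agree on G; apply G→E and equate their E entries.
Rows 1 and 3 agree on G; apply G→E and equate their E entries.
No row becomes fully distinguished — the join is lossy.

No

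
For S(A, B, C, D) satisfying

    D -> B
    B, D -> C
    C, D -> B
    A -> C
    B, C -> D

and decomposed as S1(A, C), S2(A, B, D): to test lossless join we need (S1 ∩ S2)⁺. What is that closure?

S1 ∩ S2 = {A}.
A → C applies, adding C
Closure: {A, C}.

A, C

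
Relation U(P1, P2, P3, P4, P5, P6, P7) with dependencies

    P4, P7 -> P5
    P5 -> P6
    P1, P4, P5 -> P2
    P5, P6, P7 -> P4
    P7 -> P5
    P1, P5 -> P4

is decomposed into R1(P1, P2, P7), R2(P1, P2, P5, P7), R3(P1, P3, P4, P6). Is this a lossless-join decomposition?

No

Chase test. Columns are P1, P2, P3, P4, P5, P6, P7; row i has aⱼ where attribute j ∈ Ri, else bᵢⱼ.
Initial tableau (one row per fragment):
  row 1: a1 a2 b13 b14 b15 b16 a7
  row 2: a1 a2 b23 b24 a5 b26 a7
  row 3: a1 b32 a3 a4 b35 a6 b37
Rows 1 and 2 agree on P7; apply P7→P5 and equate their P5 entries.
Rows 1 and 2 agree on P1, P5; apply P1, P5→P4 and equate their P4 entries.
Rows 1 and 2 agree on P5; apply P5→P6 and equate their P6 entries.
No row becomes fully distinguished — the join is lossy.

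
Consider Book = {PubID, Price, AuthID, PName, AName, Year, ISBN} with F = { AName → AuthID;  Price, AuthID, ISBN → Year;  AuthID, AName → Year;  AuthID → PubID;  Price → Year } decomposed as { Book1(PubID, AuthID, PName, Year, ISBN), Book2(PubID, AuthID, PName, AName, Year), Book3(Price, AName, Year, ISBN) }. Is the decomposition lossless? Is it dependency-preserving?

Lossless test (chase): Rows 2 and 3 agree on AName; apply AName→AuthID and equate their AuthID entries. Rows 1 and 3 agree on AuthID; apply AuthID→PubID and equate their PubID entries. No row becomes fully distinguished — the join is lossy.
Dependency preservation: Price, AuthID, ISBN → Year is not contained in any single fragment, but the restricted closure of its left-hand side across the fragments still reaches the right-hand side; the remaining FDs each lie inside some fragment. All dependencies are preserved.

lossy but dependency-preserving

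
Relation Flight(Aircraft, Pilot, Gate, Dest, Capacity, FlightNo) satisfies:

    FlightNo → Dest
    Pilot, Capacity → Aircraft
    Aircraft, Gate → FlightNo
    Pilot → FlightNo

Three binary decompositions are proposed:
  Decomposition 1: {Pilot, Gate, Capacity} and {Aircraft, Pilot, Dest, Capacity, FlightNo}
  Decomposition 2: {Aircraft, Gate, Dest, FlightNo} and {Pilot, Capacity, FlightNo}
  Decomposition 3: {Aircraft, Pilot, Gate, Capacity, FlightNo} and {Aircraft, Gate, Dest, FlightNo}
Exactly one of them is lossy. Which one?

Decomposition 1: common = {Pilot, Capacity}, closure = {Aircraft, Pilot, Dest, Capacity, FlightNo} → lossless.
Decomposition 2: common = {FlightNo}, closure = {Dest, FlightNo} → lossy.
Decomposition 3: common = {Aircraft, Gate, FlightNo}, closure = {Aircraft, Gate, Dest, FlightNo} → lossless.

Decomposition 2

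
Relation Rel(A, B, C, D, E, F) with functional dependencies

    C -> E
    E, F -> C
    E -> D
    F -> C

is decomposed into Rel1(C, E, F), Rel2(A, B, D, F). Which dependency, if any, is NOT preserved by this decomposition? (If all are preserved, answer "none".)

Check E → D: no single fragment contains all of {D, E}, and the restricted closure of {E} across the fragments never reaches {D}.
C → E is preserved.
E, F → C is preserved.
F → C is preserved.

E -> D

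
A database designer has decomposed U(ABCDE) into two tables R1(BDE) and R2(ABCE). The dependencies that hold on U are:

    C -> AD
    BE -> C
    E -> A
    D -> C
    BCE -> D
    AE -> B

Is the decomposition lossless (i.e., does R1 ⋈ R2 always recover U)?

Common attributes: R1 ∩ R2 = {BE}.
Closure of {BE}: BE → C applies, adding C; E → A applies, adding A; BCE → D applies, adding D. So (BE)⁺ = {ABCDE}.
This closure contains every attribute of R1, so R1 ∩ R2 → R1. The join is lossless.

Yes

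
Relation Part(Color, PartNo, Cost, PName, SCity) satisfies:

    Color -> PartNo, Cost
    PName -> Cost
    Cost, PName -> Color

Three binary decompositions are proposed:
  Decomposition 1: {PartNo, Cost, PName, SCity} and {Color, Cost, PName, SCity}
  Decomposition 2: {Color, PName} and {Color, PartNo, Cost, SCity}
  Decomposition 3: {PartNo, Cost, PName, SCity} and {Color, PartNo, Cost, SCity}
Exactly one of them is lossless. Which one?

Decomposition 1

Decomposition 1: common = {Cost, PName, SCity}, closure = {Color, PartNo, Cost, PName, SCity} → lossless.
Decomposition 2: common = {Color}, closure = {Color, PartNo, Cost} → lossy.
Decomposition 3: common = {PartNo, Cost, SCity}, closure = {PartNo, Cost, SCity} → lossy.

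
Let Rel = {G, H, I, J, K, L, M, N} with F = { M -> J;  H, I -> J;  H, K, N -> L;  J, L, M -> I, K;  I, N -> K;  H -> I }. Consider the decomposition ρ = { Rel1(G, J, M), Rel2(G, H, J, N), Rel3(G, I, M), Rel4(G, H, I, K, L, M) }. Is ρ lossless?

No

Chase test. Columns are G, H, I, J, K, L, M, N; row i has aⱼ where attribute j ∈ Reli, else bᵢⱼ.
Initial tableau (one row per fragment):
  row 1: a1 b12 b13 a4 b15 b16 a7 b18
  row 2: a1 a2 b23 a4 b25 b26 b27 a8
  row 3: a1 b32 a3 b34 b35 b36 a7 b38
  row 4: a1 a2 a3 b44 a5 a6 a7 b48
Rows 1 and 3 agree on M; apply M→J and equate their J entries.
Rows 1 and 4 agree on M; apply M→J and equate their J entries.
Rows 2 and 4 agree on H; apply H→I and equate their I entries.
No row becomes fully distinguished — the join is lossy.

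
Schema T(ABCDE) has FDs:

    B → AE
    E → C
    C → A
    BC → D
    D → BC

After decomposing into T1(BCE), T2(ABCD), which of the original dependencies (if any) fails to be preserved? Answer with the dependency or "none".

none

B → AE: restricted closure across fragments reaches AE.
E → C lies within T1.
C → A lies within T2.
BC → D lies within T2.
D → BC lies within T2.
Every dependency is enforceable on the fragments, so the decomposition is dependency-preserving.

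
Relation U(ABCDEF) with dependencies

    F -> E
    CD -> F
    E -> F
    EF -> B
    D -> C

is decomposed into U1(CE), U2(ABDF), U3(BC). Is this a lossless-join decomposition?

No

Chase test. Columns are ABCDEF; row i has aⱼ where attribute j ∈ Ui, else bᵢⱼ.
Initial tableau (one row per fragment):
  row 1: b11 b12 a3 b14 a5 b16
  row 2: a1 a2 b23 a4 b25 a6
  row 3: b31 a2 a3 b34 b35 b36
No row becomes fully distinguished — the join is lossy.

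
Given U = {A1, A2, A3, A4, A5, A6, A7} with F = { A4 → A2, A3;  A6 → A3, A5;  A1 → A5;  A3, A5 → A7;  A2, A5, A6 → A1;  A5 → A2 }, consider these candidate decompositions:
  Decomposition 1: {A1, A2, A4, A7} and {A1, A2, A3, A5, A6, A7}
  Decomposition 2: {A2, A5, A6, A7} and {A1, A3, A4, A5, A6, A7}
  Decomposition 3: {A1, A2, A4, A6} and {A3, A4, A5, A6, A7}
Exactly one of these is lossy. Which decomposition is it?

Decomposition 1: common = {A1, A2, A7}, closure = {A1, A2, A5, A7} → lossy.
Decomposition 2: common = {A5, A6, A7}, closure = {A1, A2, A3, A5, A6, A7} → lossless.
Decomposition 3: common = {A4, A6}, closure = {A1, A2, A3, A4, A5, A6, A7} → lossless.

Decomposition 1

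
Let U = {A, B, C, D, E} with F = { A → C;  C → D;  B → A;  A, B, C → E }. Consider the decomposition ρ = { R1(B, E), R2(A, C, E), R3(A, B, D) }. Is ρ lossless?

Yes

Chase test. Columns are A, B, C, D, E; row i has aⱼ where attribute j ∈ Ri, else bᵢⱼ.
Initial tableau (one row per fragment):
  row 1: b11 a2 b13 b14 a5
  row 2: a1 b22 a3 b24 a5
  row 3: a1 a2 b33 a4 b35
Rows 2 and 3 agree on A; apply A→C and equate their C entries.
Rows 2 and 3 agree on C; apply C→D and equate their D entries.
Rows 1 and 3 agree on B; apply B→A and equate their A entries.
Rows 1 and 2 agree on A; apply A→C and equate their C entries.
Rows 1 and 2 agree on C; apply C→D and equate their D entries.
Rows 1 and 3 agree on A, B, C; apply A, B, C→E and equate their E entries.
Row 1 is now all distinguished symbols — the join is lossless.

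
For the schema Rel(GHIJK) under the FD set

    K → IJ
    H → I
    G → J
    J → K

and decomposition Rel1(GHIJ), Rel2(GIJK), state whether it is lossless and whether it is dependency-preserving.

Lossless test: (GIJ)⁺ = {GIJK}, which contains all of one fragment — lossless.
Dependency preservation: every FD's attributes lie within a single fragment, so each can be enforced locally — preserved.

lossless and dependency-preserving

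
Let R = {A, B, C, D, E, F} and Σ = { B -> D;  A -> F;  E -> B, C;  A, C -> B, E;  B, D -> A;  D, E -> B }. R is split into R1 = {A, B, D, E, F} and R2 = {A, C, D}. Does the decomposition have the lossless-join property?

Common attributes: R1 ∩ R2 = {A, D}.
Closure of {A, D}: A → F applies, adding F. So (A, D)⁺ = {A, D, F}.
The closure contains neither all of R1 = {A, B, D, E, F} nor all of R2 = {A, C, D}, so the common attributes are not a superkey of either fragment. The join is lossy.

No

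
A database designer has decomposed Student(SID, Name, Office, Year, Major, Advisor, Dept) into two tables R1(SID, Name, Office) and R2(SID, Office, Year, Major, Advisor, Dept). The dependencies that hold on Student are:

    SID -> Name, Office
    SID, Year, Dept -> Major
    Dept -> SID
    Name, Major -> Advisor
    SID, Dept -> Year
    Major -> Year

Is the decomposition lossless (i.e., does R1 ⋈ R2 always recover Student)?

Yes

Common attributes: R1 ∩ R2 = {SID, Office}.
Closure of {SID, Office}: SID → Name, Office applies, adding Name. So (SID, Office)⁺ = {SID, Name, Office}.
This closure contains every attribute of R1, so R1 ∩ R2 → R1. The join is lossless.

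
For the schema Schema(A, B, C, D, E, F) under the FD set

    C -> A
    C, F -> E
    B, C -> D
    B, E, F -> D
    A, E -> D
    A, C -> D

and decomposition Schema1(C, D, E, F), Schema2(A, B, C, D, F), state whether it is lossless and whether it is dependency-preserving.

Lossless test: (C, D, F)⁺ = {A, C, D, E, F}, which contains all of one fragment — lossless.
Dependency preservation: the restricted closure of {B, E, F} across the fragments never reaches {D}, so B, E, F → D cannot be enforced without a join — not preserved.

lossless but not dependency-preserving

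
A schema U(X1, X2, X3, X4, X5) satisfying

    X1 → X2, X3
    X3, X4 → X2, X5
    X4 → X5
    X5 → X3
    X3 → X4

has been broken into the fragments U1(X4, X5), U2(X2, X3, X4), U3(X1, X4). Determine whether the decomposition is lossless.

Chase test. Columns are X1, X2, X3, X4, X5; row i has aⱼ where attribute j ∈ Ui, else bᵢⱼ.
Initial tableau (one row per fragment):
  row 1: b11 b12 b13 a4 a5
  row 2: b21 a2 a3 a4 b25
  row 3: a1 b32 b33 a4 b35
Rows 1 and 2 agree on X4; apply X4→X5 and equate their X5 entries.
Rows 1 and 3 agree on X4; apply X4→X5 and equate their X5 entries.
Rows 1 and 2 agree on X5; apply X5→X3 and equate their X3 entries.
Rows 1 and 3 agree on X5; apply X5→X3 and equate their X3 entries.
Rows 1 and 2 agree on X3, X4; apply X3, X4→X2, X5 and equate their X2, X5 entries.
Rows 1 and 3 agree on X3, X4; apply X3, X4→X2, X5 and equate their X2, X5 entries.
Row 3 is now all distinguished symbols — the join is lossless.

Yes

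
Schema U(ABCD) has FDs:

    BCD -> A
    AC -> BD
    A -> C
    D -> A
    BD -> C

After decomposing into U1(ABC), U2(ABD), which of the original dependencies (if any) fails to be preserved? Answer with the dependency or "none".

none

BCD → A: restricted closure across fragments reaches A.
AC → BD: restricted closure across fragments reaches BD.
A → C lies within U1.
D → A lies within U2.
BD → C: restricted closure across fragments reaches C.
Every dependency is enforceable on the fragments, so the decomposition is dependency-preserving.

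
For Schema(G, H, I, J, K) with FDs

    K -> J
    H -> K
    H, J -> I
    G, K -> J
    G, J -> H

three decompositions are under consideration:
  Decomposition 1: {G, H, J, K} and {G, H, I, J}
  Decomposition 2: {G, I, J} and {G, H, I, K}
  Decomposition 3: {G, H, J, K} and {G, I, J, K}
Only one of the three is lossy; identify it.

Decomposition 1: common = {G, H, J}, closure = {G, H, I, J, K} → lossless.
Decomposition 2: common = {G, I}, closure = {G, I} → lossy.
Decomposition 3: common = {G, J, K}, closure = {G, H, I, J, K} → lossless.

Decomposition 2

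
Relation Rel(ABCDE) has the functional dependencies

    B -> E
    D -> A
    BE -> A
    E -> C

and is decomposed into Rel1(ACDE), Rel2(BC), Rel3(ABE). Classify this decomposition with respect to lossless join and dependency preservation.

lossy but dependency-preserving

Lossless test (chase): Rows 2 and 3 agree on B; apply B→E and equate their E entries. Rows 2 and 3 agree on BE; apply BE→A and equate their A entries. Rows 1 and 3 agree on E; apply E→C and equate their C entries. No row becomes fully distinguished — the join is lossy.
Dependency preservation: every FD's attributes lie within a single fragment, so each can be enforced locally — preserved.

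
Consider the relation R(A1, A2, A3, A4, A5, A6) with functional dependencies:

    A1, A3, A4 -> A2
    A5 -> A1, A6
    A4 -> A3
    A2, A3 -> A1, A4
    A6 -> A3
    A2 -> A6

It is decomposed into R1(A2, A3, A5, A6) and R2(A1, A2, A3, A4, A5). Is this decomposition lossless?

Common attributes: R1 ∩ R2 = {A2, A3, A5}.
Closure of {A2, A3, A5}: A5 → A1, A6 applies, adding A1, A6; A2, A3 → A1, A4 applies, adding A4. So (A2, A3, A5)⁺ = {A1, A2, A3, A4, A5, A6}.
This closure contains every attribute of R1, so R1 ∩ R2 → R1. The join is lossless.

Yes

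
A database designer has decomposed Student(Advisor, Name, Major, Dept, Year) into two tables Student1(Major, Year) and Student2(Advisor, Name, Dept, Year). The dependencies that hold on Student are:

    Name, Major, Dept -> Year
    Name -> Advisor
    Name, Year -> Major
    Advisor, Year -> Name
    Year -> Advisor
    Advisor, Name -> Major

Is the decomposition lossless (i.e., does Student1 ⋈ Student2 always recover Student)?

Common attributes: Student1 ∩ Student2 = {Year}.
Closure of {Year}: Year → Advisor applies, adding Advisor; Advisor, Year → Name applies, adding Name; Advisor, Name → Major applies, adding Major. So (Year)⁺ = {Advisor, Name, Major, Year}.
This closure contains every attribute of Student1, so Student1 ∩ Student2 → Student1. The join is lossless.

Yes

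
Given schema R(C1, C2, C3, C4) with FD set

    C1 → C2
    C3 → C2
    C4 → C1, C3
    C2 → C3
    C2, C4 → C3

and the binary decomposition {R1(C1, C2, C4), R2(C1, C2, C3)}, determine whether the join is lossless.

Yes

Common attributes: R1 ∩ R2 = {C1, C2}.
Closure of {C1, C2}: C2 → C3 applies, adding C3. So (C1, C2)⁺ = {C1, C2, C3}.
This closure contains every attribute of R2, so R1 ∩ R2 → R2. The join is lossless.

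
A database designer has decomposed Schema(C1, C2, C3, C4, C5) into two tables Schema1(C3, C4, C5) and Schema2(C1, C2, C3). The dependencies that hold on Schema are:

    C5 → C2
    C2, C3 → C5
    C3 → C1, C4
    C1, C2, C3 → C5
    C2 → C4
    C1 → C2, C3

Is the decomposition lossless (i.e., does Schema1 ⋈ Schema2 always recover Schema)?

Yes

Common attributes: Schema1 ∩ Schema2 = {C3}.
Closure of {C3}: C3 → C1, C4 applies, adding C1, C4; C1 → C2, C3 applies, adding C2; C2, C3 → C5 applies, adding C5. So (C3)⁺ = {C1, C2, C3, C4, C5}.
This closure contains every attribute of Schema1, so Schema1 ∩ Schema2 → Schema1. The join is lossless.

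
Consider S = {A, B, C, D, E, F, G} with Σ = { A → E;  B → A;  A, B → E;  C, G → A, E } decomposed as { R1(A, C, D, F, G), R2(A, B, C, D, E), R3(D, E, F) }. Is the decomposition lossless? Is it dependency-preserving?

lossy but dependency-preserving

Lossless test (chase): Rows 1 and 2 agree on A; apply A→E and equate their E entries. No row becomes fully distinguished — the join is lossy.
Dependency preservation: C, G → A, E is not contained in any single fragment, but the restricted closure of its left-hand side across the fragments still reaches the right-hand side; the remaining FDs each lie inside some fragment. All dependencies are preserved.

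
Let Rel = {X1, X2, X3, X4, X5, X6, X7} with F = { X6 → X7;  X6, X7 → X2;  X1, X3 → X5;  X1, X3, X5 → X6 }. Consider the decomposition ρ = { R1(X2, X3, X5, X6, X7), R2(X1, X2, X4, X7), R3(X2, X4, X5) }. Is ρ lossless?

No

Chase test. Columns are X1, X2, X3, X4, X5, X6, X7; row i has aⱼ where attribute j ∈ Ri, else bᵢⱼ.
Initial tableau (one row per fragment):
  row 1: b11 a2 a3 b14 a5 a6 a7
  row 2: a1 a2 b23 a4 b25 b26 a7
  row 3: b31 a2 b33 a4 a5 b36 b37
No row becomes fully distinguished — the join is lossy.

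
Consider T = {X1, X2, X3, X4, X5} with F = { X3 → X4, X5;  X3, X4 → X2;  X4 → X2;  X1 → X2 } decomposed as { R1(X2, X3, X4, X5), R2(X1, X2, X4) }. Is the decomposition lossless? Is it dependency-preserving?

Lossless test: (X2, X4)⁺ = {X2, X4}, which is a superkey of neither fragment — lossy.
Dependency preservation: every FD's attributes lie within a single fragment, so each can be enforced locally — preserved.

lossy but dependency-preserving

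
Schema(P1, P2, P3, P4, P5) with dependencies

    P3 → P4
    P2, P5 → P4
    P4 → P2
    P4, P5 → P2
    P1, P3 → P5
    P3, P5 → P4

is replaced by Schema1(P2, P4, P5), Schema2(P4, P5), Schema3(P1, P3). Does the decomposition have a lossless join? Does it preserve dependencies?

Lossless test (chase): Rows 1 and 2 agree on P4; apply P4→P2 and equate their P2 entries. No row becomes fully distinguished — the join is lossy.
Dependency preservation: the restricted closure of {P3} across the fragments never reaches {P4}, so P3 → P4 cannot be enforced without a join — not preserved.

lossy and not dependency-preserving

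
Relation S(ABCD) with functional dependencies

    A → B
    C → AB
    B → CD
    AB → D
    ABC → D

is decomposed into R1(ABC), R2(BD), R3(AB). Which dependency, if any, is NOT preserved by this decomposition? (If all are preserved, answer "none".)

A → B lies within R1.
C → AB lies within R1.
B → CD: restricted closure across fragments reaches CD.
AB → D: restricted closure across fragments reaches D.
ABC → D: restricted closure across fragments reaches D.
Every dependency is enforceable on the fragments, so the decomposition is dependency-preserving.

none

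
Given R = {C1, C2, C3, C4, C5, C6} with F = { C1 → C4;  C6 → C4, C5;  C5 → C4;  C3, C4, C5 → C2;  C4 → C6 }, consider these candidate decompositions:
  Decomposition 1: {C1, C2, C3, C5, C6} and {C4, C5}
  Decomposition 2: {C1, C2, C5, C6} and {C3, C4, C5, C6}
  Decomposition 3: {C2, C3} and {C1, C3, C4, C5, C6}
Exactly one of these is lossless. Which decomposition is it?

Decomposition 1: common = {C5}, closure = {C4, C5, C6} → lossless.
Decomposition 2: common = {C5, C6}, closure = {C4, C5, C6} → lossy.
Decomposition 3: common = {C3}, closure = {C3} → lossy.

Decomposition 1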